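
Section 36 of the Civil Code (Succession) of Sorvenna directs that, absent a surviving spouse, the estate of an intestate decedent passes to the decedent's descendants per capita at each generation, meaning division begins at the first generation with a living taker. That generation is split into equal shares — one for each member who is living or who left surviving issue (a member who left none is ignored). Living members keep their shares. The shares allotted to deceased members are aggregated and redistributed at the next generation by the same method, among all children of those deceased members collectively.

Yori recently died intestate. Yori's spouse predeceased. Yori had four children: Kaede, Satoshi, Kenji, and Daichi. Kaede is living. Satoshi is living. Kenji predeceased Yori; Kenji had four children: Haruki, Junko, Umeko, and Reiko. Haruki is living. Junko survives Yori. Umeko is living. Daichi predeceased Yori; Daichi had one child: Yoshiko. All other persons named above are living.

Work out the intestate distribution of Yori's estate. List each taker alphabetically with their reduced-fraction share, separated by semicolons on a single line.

There is no surviving spouse, so the entire estate passes to Yori's descendants per capita at each generation.
At generation 1 (Kaede, Satoshi, Kenji, Daichi) there are 4 shares of (1)/4 = 1/4 each.
Living: Kaede and Satoshi — each takes 1/4.
Deceased: Kenji and Daichi. Their combined 1/2 is pooled and carried to generation 2.
At generation 2 (Haruki, Junko, Umeko, Reiko, Yoshiko) there are 5 shares of (1/2)/5 = 1/10 each.
Living: Haruki, Junko, Umeko, Reiko, and Yoshiko — each takes 1/10.

Haruki 1/10; Junko 1/10; Kaede 1/4; Reiko 1/10; Satoshi 1/4; Umeko 1/10; Yoshiko 1/10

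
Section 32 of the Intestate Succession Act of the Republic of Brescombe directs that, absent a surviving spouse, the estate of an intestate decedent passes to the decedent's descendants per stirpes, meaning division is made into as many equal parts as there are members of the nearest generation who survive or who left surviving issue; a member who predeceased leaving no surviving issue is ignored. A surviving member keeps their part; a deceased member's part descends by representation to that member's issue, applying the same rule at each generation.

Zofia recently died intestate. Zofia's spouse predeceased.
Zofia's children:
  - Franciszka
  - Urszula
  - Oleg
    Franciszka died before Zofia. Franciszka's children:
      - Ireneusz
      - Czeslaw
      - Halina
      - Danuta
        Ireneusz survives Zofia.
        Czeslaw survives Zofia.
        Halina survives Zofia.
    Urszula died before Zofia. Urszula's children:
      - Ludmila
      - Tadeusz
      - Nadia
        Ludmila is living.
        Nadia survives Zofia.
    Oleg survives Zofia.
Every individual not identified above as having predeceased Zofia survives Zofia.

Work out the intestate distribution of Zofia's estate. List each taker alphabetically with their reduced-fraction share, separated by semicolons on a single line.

There is no surviving spouse, so the entire estate passes to Zofia's descendants per stirpes.
The estate is divided into 3 equal shares of 1/3 among Franciszka, Urszula, Oleg.
Franciszka predeceased; the 1/3 allotted to Franciszka's branch passes to Franciszka's issue by representation.
The 1/3 is divided into 4 equal shares of 1/12 among Ireneusz, Czeslaw, Halina, Danuta.
Ireneusz is living and takes 1/12.
Czeslaw is living and takes 1/12.
Halina is living and takes 1/12.
Danuta is living and takes 1/12.
Urszula predeceased; the 1/3 allotted to Urszula's branch passes to Urszula's issue by representation.
The 1/3 is divided into 3 equal shares of 1/9 among Ludmila, Tadeusz, Nadia.
Ludmila is living and takes 1/9.
Tadeusz is living and takes 1/9.
Nadia is living and takes 1/9.
Oleg is living and takes 1/3.

Czeslaw 1/12; Danuta 1/12; Halina 1/12; Ireneusz 1/12; Ludmila 1/9; Nadia 1/9; Oleg 1/3; Tadeusz 1/9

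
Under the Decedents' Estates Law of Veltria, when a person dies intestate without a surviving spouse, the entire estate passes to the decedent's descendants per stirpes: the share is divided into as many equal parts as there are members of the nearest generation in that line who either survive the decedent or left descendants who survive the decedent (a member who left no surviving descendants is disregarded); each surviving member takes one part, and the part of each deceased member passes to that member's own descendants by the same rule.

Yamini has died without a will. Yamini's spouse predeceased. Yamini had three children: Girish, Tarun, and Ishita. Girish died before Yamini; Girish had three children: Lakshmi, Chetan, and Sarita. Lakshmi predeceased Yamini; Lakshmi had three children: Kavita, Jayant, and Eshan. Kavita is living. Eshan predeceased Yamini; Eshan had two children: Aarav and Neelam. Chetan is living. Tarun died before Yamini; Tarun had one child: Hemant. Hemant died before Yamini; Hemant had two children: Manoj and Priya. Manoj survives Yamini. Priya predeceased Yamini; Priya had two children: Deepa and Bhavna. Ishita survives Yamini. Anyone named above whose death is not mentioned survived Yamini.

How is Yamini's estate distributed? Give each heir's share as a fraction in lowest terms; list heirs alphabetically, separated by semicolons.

Aarav 1/54; Bhavna 1/12; Chetan 1/9; Deepa 1/12; Ishita 1/3; Jayant 1/27; Kavita 1/27; Manoj 1/6; Neelam 1/54; Sarita 1/9

There is no surviving spouse, so the entire estate passes to Yamini's descendants per stirpes.
The estate is divided into 3 equal shares of 1/3 among Girish, Tarun, Ishita.
Girish predeceased; the 1/3 allotted to Girish's branch passes to Girish's issue by representation.
The 1/3 is divided into 3 equal shares of 1/9 among Lakshmi, Chetan, Sarita.
Lakshmi predeceased; the 1/9 allotted to Lakshmi's branch passes to Lakshmi's issue by representation.
The 1/9 is divided into 3 equal shares of 1/27 among Kavita, Jayant, Eshan.
Kavita is living and takes 1/27.
Jayant is living and takes 1/27.
Eshan predeceased; the 1/27 allotted to Eshan's branch passes to Eshan's issue by representation.
The 1/27 is divided into 2 equal shares of 1/54 among Aarav, Neelam.
Aarav is living and takes 1/54.
Neelam is living and takes 1/54.
Chetan is living and takes 1/9.
Sarita is living and takes 1/9.
Tarun predeceased; the 1/3 allotted to Tarun's branch passes to Tarun's issue by representation.
Hemant's line is the sole branch at this level, so the full 1/3 passes to Hemant's issue by representation.
The 1/3 is divided into 2 equal shares of 1/6 among Manoj, Priya.
Manoj is living and takes 1/6.
Priya predeceased; the 1/6 allotted to Priya's branch passes to Priya's issue by representation.
The 1/6 is divided into 2 equal shares of 1/12 among Deepa, Bhavna.
Deepa is living and takes 1/12.
Bhavna is living and takes 1/12.
Ishita is living and takes 1/3.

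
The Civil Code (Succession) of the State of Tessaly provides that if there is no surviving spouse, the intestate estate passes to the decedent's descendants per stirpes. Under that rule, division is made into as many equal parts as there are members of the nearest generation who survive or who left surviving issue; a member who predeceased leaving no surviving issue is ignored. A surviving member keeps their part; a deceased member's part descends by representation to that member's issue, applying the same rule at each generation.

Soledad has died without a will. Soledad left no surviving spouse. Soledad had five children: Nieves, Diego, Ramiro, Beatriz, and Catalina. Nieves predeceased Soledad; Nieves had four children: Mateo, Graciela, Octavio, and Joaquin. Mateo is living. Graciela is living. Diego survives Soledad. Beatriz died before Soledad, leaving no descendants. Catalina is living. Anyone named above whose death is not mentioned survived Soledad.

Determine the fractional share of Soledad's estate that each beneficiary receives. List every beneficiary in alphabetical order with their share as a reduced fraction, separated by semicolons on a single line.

There is no surviving spouse, so the entire estate passes to Soledad's descendants per stirpes.
Beatriz left no surviving issue, so that branch lapses and is disregarded.
The estate is divided into 4 equal shares of 1/4 among Nieves, Diego, Ramiro, Catalina.
Nieves predeceased; the 1/4 allotted to Nieves's branch passes to Nieves's issue by representation.
The 1/4 is divided into 4 equal shares of 1/16 among Mateo, Graciela, Octavio, Joaquin.
Mateo is living and takes 1/16.
Graciela is living and takes 1/16.
Octavio is living and takes 1/16.
Joaquin is living and takes 1/16.
Diego is living and takes 1/4.
Ramiro is living and takes 1/4.
Catalina is living and takes 1/4.

Catalina 1/4; Diego 1/4; Graciela 1/16; Joaquin 1/16; Mateo 1/16; Octavio 1/16; Ramiro 1/4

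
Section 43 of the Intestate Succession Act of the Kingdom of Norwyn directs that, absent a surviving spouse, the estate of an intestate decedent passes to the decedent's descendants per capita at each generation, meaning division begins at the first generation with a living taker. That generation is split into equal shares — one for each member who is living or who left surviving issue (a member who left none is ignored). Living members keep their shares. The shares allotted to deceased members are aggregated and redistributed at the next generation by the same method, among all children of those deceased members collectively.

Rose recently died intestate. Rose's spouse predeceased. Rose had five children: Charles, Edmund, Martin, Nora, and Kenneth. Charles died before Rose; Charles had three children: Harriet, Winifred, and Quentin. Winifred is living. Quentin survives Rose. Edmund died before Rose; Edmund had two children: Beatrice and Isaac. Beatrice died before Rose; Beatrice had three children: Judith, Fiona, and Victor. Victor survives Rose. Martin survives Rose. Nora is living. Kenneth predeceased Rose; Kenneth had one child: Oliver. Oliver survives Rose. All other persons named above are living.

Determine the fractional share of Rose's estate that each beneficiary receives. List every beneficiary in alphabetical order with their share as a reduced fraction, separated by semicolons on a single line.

Fiona 1/30; Harriet 1/10; Isaac 1/10; Judith 1/30; Martin 1/5; Nora 1/5; Oliver 1/10; Quentin 1/10; Victor 1/30; Winifred 1/10

There is no surviving spouse, so the entire estate passes to Rose's descendants per capita at each generation.
At generation 1 (Charles, Edmund, Martin, Nora, Kenneth) there are 5 shares of (1)/5 = 1/5 each.
Living: Martin and Nora — each takes 1/5.
Deceased: Charles, Edmund, and Kenneth. Their combined 3/5 is pooled and carried to generation 2.
At generation 2 (Harriet, Winifred, Quentin, Beatrice, Isaac, Oliver) there are 6 shares of (3/5)/6 = 1/10 each.
Living: Harriet, Winifred, Quentin, Isaac, and Oliver — each takes 1/10.
Deceased: Beatrice. That 1/10 share is carried to generation 3.
At generation 3 (Judith, Fiona, Victor) there are 3 shares of (1/10)/3 = 1/30 each.
Living: Judith, Fiona, and Victor — each takes 1/30.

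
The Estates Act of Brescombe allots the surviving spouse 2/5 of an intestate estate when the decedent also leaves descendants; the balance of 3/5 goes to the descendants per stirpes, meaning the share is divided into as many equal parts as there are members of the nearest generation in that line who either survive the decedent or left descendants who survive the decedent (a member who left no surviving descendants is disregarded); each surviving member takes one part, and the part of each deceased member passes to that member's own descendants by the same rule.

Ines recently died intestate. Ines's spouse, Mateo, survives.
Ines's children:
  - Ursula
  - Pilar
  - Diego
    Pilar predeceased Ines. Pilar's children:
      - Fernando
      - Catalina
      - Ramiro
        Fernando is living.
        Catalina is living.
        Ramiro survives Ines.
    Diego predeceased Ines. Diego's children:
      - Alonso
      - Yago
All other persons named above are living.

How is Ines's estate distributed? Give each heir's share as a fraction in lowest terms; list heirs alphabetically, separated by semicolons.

Mateo, as surviving spouse, takes 2/5.
The remaining 3/5 passes to Ines's descendants per stirpes.
The 3/5 is divided into 3 equal shares of 1/5 among Ursula, Pilar, Diego.
Ursula is living and takes 1/5.
Pilar predeceased; the 1/5 allotted to Pilar's branch passes to Pilar's issue by representation.
The 1/5 is divided into 3 equal shares of 1/15 among Fernando, Catalina, Ramiro.
Fernando is living and takes 1/15.
Catalina is living and takes 1/15.
Ramiro is living and takes 1/15.
Diego predeceased; the 1/5 allotted to Diego's branch passes to Diego's issue by representation.
The 1/5 is divided into 2 equal shares of 1/10 among Alonso, Yago.
Alonso is living and takes 1/10.
Yago is living and takes 1/10.

Alonso 1/10; Catalina 1/15; Fernando 1/15; Mateo 2/5; Ramiro 1/15; Ursula 1/5; Yago 1/10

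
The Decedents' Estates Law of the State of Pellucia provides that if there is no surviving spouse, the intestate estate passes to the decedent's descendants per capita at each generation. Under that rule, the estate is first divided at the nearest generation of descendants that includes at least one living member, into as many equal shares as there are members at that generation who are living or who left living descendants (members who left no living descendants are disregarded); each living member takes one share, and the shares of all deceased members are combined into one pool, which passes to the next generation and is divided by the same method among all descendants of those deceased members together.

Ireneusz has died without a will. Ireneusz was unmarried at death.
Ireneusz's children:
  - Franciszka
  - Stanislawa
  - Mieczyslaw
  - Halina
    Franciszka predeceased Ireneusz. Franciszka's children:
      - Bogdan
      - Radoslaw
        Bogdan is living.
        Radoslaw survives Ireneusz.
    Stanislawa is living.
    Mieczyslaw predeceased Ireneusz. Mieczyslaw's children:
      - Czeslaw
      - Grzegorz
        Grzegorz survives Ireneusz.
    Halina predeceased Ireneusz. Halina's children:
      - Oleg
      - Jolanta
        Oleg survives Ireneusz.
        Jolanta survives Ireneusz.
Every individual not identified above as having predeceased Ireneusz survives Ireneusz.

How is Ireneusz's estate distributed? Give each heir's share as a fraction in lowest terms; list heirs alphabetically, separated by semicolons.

There is no surviving spouse, so the entire estate passes to Ireneusz's descendants per capita at each generation.
At generation 1 (Franciszka, Stanislawa, Mieczyslaw, Halina) there are 4 shares of (1)/4 = 1/4 each.
Living: Stanislawa — each takes 1/4.
Deceased: Franciszka, Mieczyslaw, and Halina. Their combined 3/4 is pooled and carried to generation 2.
At generation 2 (Bogdan, Radoslaw, Czeslaw, Grzegorz, Oleg, Jolanta) there are 6 shares of (3/4)/6 = 1/8 each.
Living: Bogdan, Radoslaw, Czeslaw, Grzegorz, Oleg, and Jolanta — each takes 1/8.

Bogdan 1/8; Czeslaw 1/8; Grzegorz 1/8; Jolanta 1/8; Oleg 1/8; Radoslaw 1/8; Stanislawa 1/4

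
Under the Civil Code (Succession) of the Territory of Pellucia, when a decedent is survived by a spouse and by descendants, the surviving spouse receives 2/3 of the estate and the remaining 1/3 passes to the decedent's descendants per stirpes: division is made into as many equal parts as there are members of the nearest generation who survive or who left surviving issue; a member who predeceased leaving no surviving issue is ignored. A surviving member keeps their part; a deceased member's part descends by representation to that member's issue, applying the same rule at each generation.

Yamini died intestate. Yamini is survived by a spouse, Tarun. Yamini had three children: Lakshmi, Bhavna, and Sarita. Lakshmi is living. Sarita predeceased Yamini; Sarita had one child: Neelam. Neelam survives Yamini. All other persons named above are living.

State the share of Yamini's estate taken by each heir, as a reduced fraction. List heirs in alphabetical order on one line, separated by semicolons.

Tarun, as surviving spouse, takes 2/3.
The remaining 1/3 passes to Yamini's descendants per stirpes.
The 1/3 is divided into 3 equal shares of 1/9 among Lakshmi, Bhavna, Sarita.
Lakshmi is living and takes 1/9.
Bhavna is living and takes 1/9.
Sarita predeceased; the 1/9 allotted to Sarita's branch passes to Sarita's issue by representation.
Neelam is the sole taker at this level and receives the full 1/9.

Bhavna 1/9; Lakshmi 1/9; Neelam 1/9; Tarun 2/3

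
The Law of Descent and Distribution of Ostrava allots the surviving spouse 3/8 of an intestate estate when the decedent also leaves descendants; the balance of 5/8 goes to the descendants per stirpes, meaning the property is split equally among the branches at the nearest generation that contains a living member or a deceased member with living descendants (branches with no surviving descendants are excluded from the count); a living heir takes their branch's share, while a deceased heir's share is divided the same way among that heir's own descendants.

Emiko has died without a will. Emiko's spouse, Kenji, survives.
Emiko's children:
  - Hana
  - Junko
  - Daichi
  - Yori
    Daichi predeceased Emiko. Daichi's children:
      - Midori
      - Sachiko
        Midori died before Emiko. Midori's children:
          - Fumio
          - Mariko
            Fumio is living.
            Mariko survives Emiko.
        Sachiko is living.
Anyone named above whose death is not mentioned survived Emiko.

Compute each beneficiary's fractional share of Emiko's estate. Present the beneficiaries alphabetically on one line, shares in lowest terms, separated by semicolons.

Kenji, as surviving spouse, takes 3/8.
The remaining 5/8 passes to Emiko's descendants per stirpes.
The 5/8 is divided into 4 equal shares of 5/32 among Hana, Junko, Daichi, Yori.
Hana is living and takes 5/32.
Junko is living and takes 5/32.
Daichi predeceased; the 5/32 allotted to Daichi's branch passes to Daichi's issue by representation.
The 5/32 is divided into 2 equal shares of 5/64 among Midori, Sachiko.
Midori predeceased; the 5/64 allotted to Midori's branch passes to Midori's issue by representation.
The 5/64 is divided into 2 equal shares of 5/128 among Fumio, Mariko.
Fumio is living and takes 5/128.
Mariko is living and takes 5/128.
Sachiko is living and takes 5/64.
Yori is living and takes 5/32.

Fumio 5/128; Hana 5/32; Junko 5/32; Kenji 3/8; Mariko 5/128; Sachiko 5/64; Yori 5/32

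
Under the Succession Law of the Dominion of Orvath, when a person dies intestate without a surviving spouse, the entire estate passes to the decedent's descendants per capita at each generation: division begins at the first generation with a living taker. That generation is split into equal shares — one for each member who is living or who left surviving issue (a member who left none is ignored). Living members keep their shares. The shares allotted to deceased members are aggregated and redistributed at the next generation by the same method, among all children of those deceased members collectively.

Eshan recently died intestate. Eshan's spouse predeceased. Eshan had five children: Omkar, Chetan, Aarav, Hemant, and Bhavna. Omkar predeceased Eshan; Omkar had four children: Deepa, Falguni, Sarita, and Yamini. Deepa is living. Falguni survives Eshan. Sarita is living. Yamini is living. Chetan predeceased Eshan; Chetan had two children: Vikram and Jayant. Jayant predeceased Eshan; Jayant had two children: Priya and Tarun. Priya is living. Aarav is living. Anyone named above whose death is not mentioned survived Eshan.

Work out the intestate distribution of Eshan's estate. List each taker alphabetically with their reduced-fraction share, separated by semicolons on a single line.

Aarav 1/5; Bhavna 1/5; Deepa 1/15; Falguni 1/15; Hemant 1/5; Priya 1/30; Sarita 1/15; Tarun 1/30; Vikram 1/15; Yamini 1/15

There is no surviving spouse, so the entire estate passes to Eshan's descendants per capita at each generation.
At generation 1 (Omkar, Chetan, Aarav, Hemant, Bhavna) there are 5 shares of (1)/5 = 1/5 each.
Living: Aarav, Hemant, and Bhavna — each takes 1/5.
Deceased: Omkar and Chetan. Their combined 2/5 is pooled and carried to generation 2.
At generation 2 (Deepa, Falguni, Sarita, Yamini, Vikram, Jayant) there are 6 shares of (2/5)/6 = 1/15 each.
Living: Deepa, Falguni, Sarita, Yamini, and Vikram — each takes 1/15.
Deceased: Jayant. That 1/15 share is carried to generation 3.
At generation 3 (Priya, Tarun) there are 2 shares of (1/15)/2 = 1/30 each.
Living: Priya and Tarun — each takes 1/30.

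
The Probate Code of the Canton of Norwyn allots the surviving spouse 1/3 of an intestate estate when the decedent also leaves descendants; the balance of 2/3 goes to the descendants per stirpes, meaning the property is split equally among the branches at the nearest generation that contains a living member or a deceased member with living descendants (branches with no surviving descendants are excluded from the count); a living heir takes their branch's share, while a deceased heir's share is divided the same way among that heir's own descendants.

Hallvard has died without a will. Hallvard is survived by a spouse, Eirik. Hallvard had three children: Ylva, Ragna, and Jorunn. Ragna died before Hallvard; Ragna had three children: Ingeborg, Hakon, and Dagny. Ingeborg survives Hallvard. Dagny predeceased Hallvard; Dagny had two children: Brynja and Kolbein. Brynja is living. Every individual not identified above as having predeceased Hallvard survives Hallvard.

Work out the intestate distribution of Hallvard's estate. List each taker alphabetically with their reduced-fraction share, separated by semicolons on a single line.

Eirik, as surviving spouse, takes 1/3.
The remaining 2/3 passes to Hallvard's descendants per stirpes.
The 2/3 is divided into 3 equal shares of 2/9 among Ylva, Ragna, Jorunn.
Ylva is living and takes 2/9.
Ragna predeceased; the 2/9 allotted to Ragna's branch passes to Ragna's issue by representation.
The 2/9 is divided into 3 equal shares of 2/27 among Ingeborg, Hakon, Dagny.
Ingeborg is living and takes 2/27.
Hakon is living and takes 2/27.
Dagny predeceased; the 2/27 allotted to Dagny's branch passes to Dagny's issue by representation.
The 2/27 is divided into 2 equal shares of 1/27 among Brynja, Kolbein.
Brynja is living and takes 1/27.
Kolbein is living and takes 1/27.
Jorunn is living and takes 2/9.

Brynja 1/27; Eirik 1/3; Hakon 2/27; Ingeborg 2/27; Jorunn 2/9; Kolbein 1/27; Ylva 2/9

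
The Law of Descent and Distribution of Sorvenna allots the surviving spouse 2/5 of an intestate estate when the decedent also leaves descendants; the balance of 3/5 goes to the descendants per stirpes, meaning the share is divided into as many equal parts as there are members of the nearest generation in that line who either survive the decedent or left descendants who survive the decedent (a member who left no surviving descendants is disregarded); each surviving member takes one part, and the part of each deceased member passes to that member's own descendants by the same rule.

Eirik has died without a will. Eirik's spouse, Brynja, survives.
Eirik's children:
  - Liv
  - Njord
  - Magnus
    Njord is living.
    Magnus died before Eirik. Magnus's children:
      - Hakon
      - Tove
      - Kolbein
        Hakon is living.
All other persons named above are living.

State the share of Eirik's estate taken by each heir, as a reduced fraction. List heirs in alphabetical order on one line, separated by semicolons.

Brynja, as surviving spouse, takes 2/5.
The remaining 3/5 passes to Eirik's descendants per stirpes.
The 3/5 is divided into 3 equal shares of 1/5 among Liv, Njord, Magnus.
Liv is living and takes 1/5.
Njord is living and takes 1/5.
Magnus predeceased; the 1/5 allotted to Magnus's branch passes to Magnus's issue by representation.
The 1/5 is divided into 3 equal shares of 1/15 among Hakon, Tove, Kolbein.
Hakon is living and takes 1/15.
Tove is living and takes 1/15.
Kolbein is living and takes 1/15.

Brynja 2/5; Hakon 1/15; Kolbein 1/15; Liv 1/5; Njord 1/5; Tove 1/15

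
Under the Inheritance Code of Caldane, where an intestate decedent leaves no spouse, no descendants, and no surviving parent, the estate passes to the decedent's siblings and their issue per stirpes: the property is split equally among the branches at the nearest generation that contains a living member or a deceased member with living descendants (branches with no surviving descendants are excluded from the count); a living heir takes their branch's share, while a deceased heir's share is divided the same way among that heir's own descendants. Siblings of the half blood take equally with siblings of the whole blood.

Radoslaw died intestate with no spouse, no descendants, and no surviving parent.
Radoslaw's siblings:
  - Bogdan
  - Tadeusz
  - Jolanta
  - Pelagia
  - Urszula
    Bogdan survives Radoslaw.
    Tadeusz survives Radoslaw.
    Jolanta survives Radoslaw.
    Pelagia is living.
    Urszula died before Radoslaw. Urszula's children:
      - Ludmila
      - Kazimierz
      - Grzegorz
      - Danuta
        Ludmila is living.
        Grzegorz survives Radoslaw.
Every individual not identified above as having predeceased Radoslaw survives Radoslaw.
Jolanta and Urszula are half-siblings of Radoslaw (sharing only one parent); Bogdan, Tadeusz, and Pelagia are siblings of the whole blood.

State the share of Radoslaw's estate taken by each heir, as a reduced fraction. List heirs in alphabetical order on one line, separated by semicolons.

Bogdan 1/5; Danuta 1/20; Grzegorz 1/20; Jolanta 1/5; Kazimierz 1/20; Ludmila 1/20; Pelagia 1/5; Tadeusz 1/5

No spouse, descendants, or parent survives, so the estate passes to Radoslaw's siblings per stirpes.
Half-blood and whole-blood siblings take equally under the stated rule.
The estate is divided into 5 equal shares of 1/5 among Bogdan, Tadeusz, Jolanta, Pelagia, Urszula.
Bogdan is living and takes 1/5.
Tadeusz is living and takes 1/5.
Jolanta is living and takes 1/5.
Pelagia is living and takes 1/5.
Urszula predeceased; the 1/5 allotted to Urszula's branch passes to Urszula's issue by representation.
The 1/5 is divided into 4 equal shares of 1/20 among Ludmila, Kazimierz, Grzegorz, Danuta.
Ludmila is living and takes 1/20.
Kazimierz is living and takes 1/20.
Grzegorz is living and takes 1/20.
Danuta is living and takes 1/20.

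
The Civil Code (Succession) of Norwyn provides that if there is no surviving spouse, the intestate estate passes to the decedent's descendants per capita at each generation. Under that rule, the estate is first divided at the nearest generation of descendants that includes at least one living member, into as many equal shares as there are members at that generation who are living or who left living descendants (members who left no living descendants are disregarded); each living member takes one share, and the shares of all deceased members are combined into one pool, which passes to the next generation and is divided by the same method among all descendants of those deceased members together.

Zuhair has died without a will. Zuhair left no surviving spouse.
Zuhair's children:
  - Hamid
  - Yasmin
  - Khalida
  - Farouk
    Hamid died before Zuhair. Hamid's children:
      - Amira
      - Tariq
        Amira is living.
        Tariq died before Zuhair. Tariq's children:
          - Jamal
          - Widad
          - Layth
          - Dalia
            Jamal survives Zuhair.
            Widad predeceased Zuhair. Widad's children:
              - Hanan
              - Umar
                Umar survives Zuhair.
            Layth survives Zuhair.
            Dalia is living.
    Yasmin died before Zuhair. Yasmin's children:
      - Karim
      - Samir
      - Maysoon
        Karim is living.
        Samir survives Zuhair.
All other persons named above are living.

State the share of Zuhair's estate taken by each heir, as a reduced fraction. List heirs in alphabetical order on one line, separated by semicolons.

There is no surviving spouse, so the entire estate passes to Zuhair's descendants per capita at each generation.
At generation 1 (Hamid, Yasmin, Khalida, Farouk) there are 4 shares of (1)/4 = 1/4 each.
Living: Khalida and Farouk — each takes 1/4.
Deceased: Hamid and Yasmin. Their combined 1/2 is pooled and carried to generation 2.
At generation 2 (Amira, Tariq, Karim, Samir, Maysoon) there are 5 shares of (1/2)/5 = 1/10 each.
Living: Amira, Karim, Samir, and Maysoon — each takes 1/10.
Deceased: Tariq. That 1/10 share is carried to generation 3.
At generation 3 (Jamal, Widad, Layth, Dalia) there are 4 shares of (1/10)/4 = 1/40 each.
Living: Jamal, Layth, and Dalia — each takes 1/40.
Deceased: Widad. That 1/40 share is carried to generation 4.
At generation 4 (Hanan, Umar) there are 2 shares of (1/40)/2 = 1/80 each.
Living: Hanan and Umar — each takes 1/80.

Amira 1/10; Dalia 1/40; Farouk 1/4; Hanan 1/80; Jamal 1/40; Karim 1/10; Khalida 1/4; Layth 1/40; Maysoon 1/10; Samir 1/10; Umar 1/80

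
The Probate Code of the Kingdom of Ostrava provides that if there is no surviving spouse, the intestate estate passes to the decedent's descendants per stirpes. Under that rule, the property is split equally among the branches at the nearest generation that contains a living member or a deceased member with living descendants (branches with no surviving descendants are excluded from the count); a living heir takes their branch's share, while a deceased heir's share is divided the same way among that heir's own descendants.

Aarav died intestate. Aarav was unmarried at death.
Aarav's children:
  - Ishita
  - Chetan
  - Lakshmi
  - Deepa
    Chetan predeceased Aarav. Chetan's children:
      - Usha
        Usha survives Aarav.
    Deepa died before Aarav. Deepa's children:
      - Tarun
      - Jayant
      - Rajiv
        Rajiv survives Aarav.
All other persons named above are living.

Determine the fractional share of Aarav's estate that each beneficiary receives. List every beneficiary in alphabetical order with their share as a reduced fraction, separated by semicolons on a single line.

There is no surviving spouse, so the entire estate passes to Aarav's descendants per stirpes.
The estate is divided into 4 equal shares of 1/4 among Ishita, Chetan, Lakshmi, Deepa.
Ishita is living and takes 1/4.
Chetan predeceased; the 1/4 allotted to Chetan's branch passes to Chetan's issue by representation.
Usha is the sole taker at this level and receives the full 1/4.
Lakshmi is living and takes 1/4.
Deepa predeceased; the 1/4 allotted to Deepa's branch passes to Deepa's issue by representation.
The 1/4 is divided into 3 equal shares of 1/12 among Tarun, Jayant, Rajiv.
Tarun is living and takes 1/12.
Jayant is living and takes 1/12.
Rajiv is living and takes 1/12.

Ishita 1/4; Jayant 1/12; Lakshmi 1/4; Rajiv 1/12; Tarun 1/12; Usha 1/4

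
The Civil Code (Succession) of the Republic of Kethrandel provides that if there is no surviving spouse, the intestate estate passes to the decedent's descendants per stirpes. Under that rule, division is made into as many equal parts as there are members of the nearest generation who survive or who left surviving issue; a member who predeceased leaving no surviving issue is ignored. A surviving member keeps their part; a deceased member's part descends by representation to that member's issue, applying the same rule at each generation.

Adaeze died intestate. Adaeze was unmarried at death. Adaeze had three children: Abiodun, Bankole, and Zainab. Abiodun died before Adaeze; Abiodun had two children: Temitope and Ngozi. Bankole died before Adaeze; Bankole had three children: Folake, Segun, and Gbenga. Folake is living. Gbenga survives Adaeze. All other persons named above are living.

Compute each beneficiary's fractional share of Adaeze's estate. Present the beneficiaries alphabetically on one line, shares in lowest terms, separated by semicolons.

Folake 1/9; Gbenga 1/9; Ngozi 1/6; Segun 1/9; Temitope 1/6; Zainab 1/3

There is no surviving spouse, so the entire estate passes to Adaeze's descendants per stirpes.
The estate is divided into 3 equal shares of 1/3 among Abiodun, Bankole, Zainab.
Abiodun predeceased; the 1/3 allotted to Abiodun's branch passes to Abiodun's issue by representation.
The 1/3 is divided into 2 equal shares of 1/6 among Temitope, Ngozi.
Temitope is living and takes 1/6.
Ngozi is living and takes 1/6.
Bankole predeceased; the 1/3 allotted to Bankole's branch passes to Bankole's issue by representation.
The 1/3 is divided into 3 equal shares of 1/9 among Folake, Segun, Gbenga.
Folake is living and takes 1/9.
Segun is living and takes 1/9.
Gbenga is living and takes 1/9.
Zainab is living and takes 1/3.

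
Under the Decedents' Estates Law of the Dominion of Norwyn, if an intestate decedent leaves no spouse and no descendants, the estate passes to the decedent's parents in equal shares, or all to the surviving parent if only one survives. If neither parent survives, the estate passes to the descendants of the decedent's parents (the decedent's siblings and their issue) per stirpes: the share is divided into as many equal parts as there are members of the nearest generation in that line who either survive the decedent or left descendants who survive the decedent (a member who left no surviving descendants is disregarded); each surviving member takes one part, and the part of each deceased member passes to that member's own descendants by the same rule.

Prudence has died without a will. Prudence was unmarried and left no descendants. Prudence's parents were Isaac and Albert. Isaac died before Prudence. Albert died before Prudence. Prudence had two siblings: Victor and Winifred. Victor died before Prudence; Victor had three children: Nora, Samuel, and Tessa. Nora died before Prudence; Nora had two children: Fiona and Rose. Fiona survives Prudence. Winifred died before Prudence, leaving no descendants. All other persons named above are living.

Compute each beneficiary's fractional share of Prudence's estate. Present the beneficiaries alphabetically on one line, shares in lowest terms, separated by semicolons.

Neither parent survives and there are no descendants, so the estate passes to Prudence's siblings and their issue per stirpes.
Winifred left no surviving issue, so that branch lapses and is disregarded.
Victor's line is the sole branch at this level, so the full 1 passes to Victor's issue by representation.
The estate is divided into 3 equal shares of 1/3 among Nora, Samuel, Tessa.
Nora predeceased; the 1/3 allotted to Nora's branch passes to Nora's issue by representation.
The 1/3 is divided into 2 equal shares of 1/6 among Fiona, Rose.
Fiona is living and takes 1/6.
Rose is living and takes 1/6.
Samuel is living and takes 1/3.
Tessa is living and takes 1/3.

Fiona 1/6; Rose 1/6; Samuel 1/3; Tessa 1/3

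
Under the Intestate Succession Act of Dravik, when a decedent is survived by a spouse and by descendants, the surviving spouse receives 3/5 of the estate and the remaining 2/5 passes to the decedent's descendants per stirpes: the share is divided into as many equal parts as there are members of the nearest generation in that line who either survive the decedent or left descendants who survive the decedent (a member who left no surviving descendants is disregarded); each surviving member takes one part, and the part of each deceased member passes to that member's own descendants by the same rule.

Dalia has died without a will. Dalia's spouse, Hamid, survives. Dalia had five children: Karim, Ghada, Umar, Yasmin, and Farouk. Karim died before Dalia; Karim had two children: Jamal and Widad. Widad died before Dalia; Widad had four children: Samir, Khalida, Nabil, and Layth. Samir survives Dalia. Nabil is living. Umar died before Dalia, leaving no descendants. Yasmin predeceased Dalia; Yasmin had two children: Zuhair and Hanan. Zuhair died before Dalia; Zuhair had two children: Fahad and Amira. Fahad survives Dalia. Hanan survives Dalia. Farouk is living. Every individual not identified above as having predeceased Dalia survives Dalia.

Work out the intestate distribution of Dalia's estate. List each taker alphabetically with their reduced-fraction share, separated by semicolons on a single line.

Hamid, as surviving spouse, takes 3/5.
The remaining 2/5 passes to Dalia's descendants per stirpes.
Umar left no surviving issue, so that branch lapses and is disregarded.
The 2/5 is divided into 4 equal shares of 1/10 among Karim, Ghada, Yasmin, Farouk.
Karim predeceased; the 1/10 allotted to Karim's branch passes to Karim's issue by representation.
The 1/10 is divided into 2 equal shares of 1/20 among Jamal, Widad.
Jamal is living and takes 1/20.
Widad predeceased; the 1/20 allotted to Widad's branch passes to Widad's issue by representation.
The 1/20 is divided into 4 equal shares of 1/80 among Samir, Khalida, Nabil, Layth.
Samir is living and takes 1/80.
Khalida is living and takes 1/80.
Nabil is living and takes 1/80.
Layth is living and takes 1/80.
Ghada is living and takes 1/10.
Yasmin predeceased; the 1/10 allotted to Yasmin's branch passes to Yasmin's issue by representation.
The 1/10 is divided into 2 equal shares of 1/20 among Zuhair, Hanan.
Zuhair predeceased; the 1/20 allotted to Zuhair's branch passes to Zuhair's issue by representation.
The 1/20 is divided into 2 equal shares of 1/40 among Fahad, Amira.
Fahad is living and takes 1/40.
Amira is living and takes 1/40.
Hanan is living and takes 1/20.
Farouk is living and takes 1/10.

Amira 1/40; Fahad 1/40; Farouk 1/10; Ghada 1/10; Hamid 3/5; Hanan 1/20; Jamal 1/20; Khalida 1/80; Layth 1/80; Nabil 1/80; Samir 1/80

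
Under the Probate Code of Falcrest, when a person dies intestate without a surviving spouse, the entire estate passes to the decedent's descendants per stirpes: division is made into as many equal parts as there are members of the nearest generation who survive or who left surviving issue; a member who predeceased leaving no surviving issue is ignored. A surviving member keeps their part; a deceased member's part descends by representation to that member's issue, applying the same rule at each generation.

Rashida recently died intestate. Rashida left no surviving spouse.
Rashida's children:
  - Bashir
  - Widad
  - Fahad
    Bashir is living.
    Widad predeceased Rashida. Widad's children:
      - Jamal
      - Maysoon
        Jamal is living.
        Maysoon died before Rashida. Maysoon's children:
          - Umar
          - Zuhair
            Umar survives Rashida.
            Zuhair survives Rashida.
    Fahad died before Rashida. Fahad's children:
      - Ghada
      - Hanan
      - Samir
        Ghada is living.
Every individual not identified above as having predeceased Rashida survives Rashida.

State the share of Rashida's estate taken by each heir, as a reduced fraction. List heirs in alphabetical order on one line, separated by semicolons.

Bashir 1/3; Ghada 1/9; Hanan 1/9; Jamal 1/6; Samir 1/9; Umar 1/12; Zuhair 1/12

There is no surviving spouse, so the entire estate passes to Rashida's descendants per stirpes.
The estate is divided into 3 equal shares of 1/3 among Bashir, Widad, Fahad.
Bashir is living and takes 1/3.
Widad predeceased; the 1/3 allotted to Widad's branch passes to Widad's issue by representation.
The 1/3 is divided into 2 equal shares of 1/6 among Jamal, Maysoon.
Jamal is living and takes 1/6.
Maysoon predeceased; the 1/6 allotted to Maysoon's branch passes to Maysoon's issue by representation.
The 1/6 is divided into 2 equal shares of 1/12 among Umar, Zuhair.
Umar is living and takes 1/12.
Zuhair is living and takes 1/12.
Fahad predeceased; the 1/3 allotted to Fahad's branch passes to Fahad's issue by representation.
The 1/3 is divided into 3 equal shares of 1/9 among Ghada, Hanan, Samir.
Ghada is living and takes 1/9.
Hanan is living and takes 1/9.
Samir is living and takes 1/9.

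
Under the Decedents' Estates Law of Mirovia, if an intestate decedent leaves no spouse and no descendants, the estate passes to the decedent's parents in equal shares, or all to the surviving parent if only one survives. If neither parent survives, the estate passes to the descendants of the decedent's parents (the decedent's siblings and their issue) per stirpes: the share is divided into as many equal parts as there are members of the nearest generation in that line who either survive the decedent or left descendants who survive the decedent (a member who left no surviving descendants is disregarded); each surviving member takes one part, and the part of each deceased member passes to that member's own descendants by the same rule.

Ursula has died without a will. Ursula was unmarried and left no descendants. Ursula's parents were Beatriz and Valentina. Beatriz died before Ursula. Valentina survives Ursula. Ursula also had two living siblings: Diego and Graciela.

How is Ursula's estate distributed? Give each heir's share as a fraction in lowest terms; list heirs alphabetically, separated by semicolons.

Only one parent, Valentina, survives, so Valentina takes the entire estate. The siblings take nothing because a surviving parent has priority.

Valentina 1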